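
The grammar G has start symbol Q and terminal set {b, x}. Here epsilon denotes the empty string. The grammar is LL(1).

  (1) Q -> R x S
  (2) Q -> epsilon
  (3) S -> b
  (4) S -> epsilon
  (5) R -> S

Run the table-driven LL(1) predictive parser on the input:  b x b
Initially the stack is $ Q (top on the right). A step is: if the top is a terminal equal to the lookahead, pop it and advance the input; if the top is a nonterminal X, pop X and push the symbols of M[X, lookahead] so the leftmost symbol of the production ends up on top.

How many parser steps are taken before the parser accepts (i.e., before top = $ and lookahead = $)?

7

     Stack    Input    Action
  1  $ Q      b x b $  expand Q -> R x S
  2  $ S x R  b x b $  expand R -> S
  3  $ S x S  b x b $  expand S -> b
  4  $ S x b  b x b $  match b
  5  $ S x    x b $    match x
  6  $ S      b $      expand S -> b
  7  $ b      b $      match b
Accept reached after 7 steps.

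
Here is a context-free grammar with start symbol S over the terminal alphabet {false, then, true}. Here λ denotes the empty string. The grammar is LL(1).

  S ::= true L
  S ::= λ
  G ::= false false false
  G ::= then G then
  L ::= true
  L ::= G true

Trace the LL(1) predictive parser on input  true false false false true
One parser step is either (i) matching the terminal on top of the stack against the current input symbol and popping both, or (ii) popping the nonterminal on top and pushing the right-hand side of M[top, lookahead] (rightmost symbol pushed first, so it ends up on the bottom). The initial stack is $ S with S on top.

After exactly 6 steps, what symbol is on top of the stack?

     Stack                     Input                          Action
  1  $ S                       true false false false true $  expand S ::= true L
  2  $ L true                  true false false false true $  match true
  3  $ L                       false false false true $       expand L ::= G true
  4  $ true G                  false false false true $       expand G ::= false false false
  5  $ true false false false  false false false true $       match false
  6  $ true false false        false false true $             match false
Stack after step 6: $ true false (top = false).

false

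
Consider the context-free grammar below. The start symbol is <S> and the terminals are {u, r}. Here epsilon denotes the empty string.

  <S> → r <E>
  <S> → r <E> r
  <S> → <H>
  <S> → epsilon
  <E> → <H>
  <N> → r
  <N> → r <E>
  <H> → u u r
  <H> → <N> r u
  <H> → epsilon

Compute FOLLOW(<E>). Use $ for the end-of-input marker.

FIRST(<N>) = {r}
FIRST(<H>) = {epsilon, r, u}  (via <N> r u)
FIRST(<S>) = {epsilon, r, u}  (via <H>)
FIRST(<E>) = {epsilon, r, u}  (via <H>)
FOLLOW(<S>) includes $ since <S> is the start symbol.
FOLLOW(<S>): <S> appears on no right-hand side. Thus FOLLOW(<S>) = {$}.
FOLLOW(<N>): in <H>→<N> r u, <N> is followed by r u with FIRST {r}. Thus FOLLOW(<N>) = {r}.
FOLLOW(<E>): in <S>→r <E>, the suffix after <E> is empty, so FOLLOW(<E>) ⊇ FOLLOW(<S>) = {$}; in <S>→r <E> r, <E> is followed by r with FIRST {r}; in <N>→r <E>, the suffix after <E> is empty, so FOLLOW(<E>) ⊇ FOLLOW(<N>) = {r}. Thus FOLLOW(<E>) = {$, r}.
FOLLOW(<H>): in <S>→<H>, the suffix after <H> is empty, so FOLLOW(<H>) ⊇ FOLLOW(<S>) = {$}; in <E>→<H>, the suffix after <H> is empty, so FOLLOW(<H>) ⊇ FOLLOW(<E>) = {$, r}. Thus FOLLOW(<H>) = {$, r}.

{$, r}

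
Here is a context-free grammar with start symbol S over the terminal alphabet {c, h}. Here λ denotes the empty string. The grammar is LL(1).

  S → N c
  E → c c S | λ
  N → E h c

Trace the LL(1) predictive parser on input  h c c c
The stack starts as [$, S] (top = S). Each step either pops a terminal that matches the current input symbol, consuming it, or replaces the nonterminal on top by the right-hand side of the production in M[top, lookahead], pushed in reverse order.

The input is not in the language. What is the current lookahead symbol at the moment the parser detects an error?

step 1: stack=$ S  input=h c c c $  — expand S → N c
step 2: stack=$ c N  input=h c c c $  — expand N → E h c
step 3: stack=$ c c h E  input=h c c c $  — expand E → λ
step 4: stack=$ c c h  input=h c c c $  — match h
step 5: stack=$ c c  input=c c c $  — match c
step 6: stack=$ c  input=c c $  — match c
step 7: stack=$  input=c $  — error: stack empty but input remains

c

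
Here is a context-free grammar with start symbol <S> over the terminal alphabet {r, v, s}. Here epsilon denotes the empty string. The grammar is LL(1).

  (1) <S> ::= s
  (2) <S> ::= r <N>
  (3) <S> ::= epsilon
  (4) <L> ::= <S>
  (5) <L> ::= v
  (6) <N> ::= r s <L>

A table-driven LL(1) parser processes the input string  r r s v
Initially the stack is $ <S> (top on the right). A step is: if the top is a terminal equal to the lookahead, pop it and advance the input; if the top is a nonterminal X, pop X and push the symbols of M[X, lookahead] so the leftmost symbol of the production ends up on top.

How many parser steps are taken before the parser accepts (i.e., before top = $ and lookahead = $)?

step 1: stack=$ <S>  input=r r s v $  — expand <S> ::= r <N>
step 2: stack=$ <N> r  input=r r s v $  — match r
step 3: stack=$ <N>  input=r s v $  — expand <N> ::= r s <L>
step 4: stack=$ <L> s r  input=r s v $  — match r
step 5: stack=$ <L> s  input=s v $  — match s
step 6: stack=$ <L>  input=v $  — expand <L> ::= v
step 7: stack=$ v  input=v $  — match v
Accept reached after 7 steps.

7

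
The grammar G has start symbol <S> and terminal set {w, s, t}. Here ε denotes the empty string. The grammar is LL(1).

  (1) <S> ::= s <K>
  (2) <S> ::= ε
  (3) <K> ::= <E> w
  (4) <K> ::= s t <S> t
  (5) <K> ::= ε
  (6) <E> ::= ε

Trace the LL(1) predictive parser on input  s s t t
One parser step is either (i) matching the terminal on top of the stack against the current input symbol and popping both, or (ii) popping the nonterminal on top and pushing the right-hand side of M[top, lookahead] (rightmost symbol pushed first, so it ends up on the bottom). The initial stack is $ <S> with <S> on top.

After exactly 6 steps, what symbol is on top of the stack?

t

step 1: stack=$ <S>  input=s s t t $  — expand <S> ::= s <K>
step 2: stack=$ <K> s  input=s s t t $  — match s
step 3: stack=$ <K>  input=s t t $  — expand <K> ::= s t <S> t
step 4: stack=$ t <S> t s  input=s t t $  — match s
step 5: stack=$ t <S> t  input=t t $  — match t
step 6: stack=$ t <S>  input=t $  — expand <S> ::= ε
Stack after step 6: $ t (top = t).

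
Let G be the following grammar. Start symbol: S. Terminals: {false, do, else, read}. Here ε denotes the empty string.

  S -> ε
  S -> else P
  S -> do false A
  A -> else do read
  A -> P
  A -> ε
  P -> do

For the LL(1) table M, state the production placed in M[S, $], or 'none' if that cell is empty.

FIRST(S): from S->ε we get {ε}; from S->else P we get {else}; from S->do false A we get {do}. So FIRST(S) = {ε, do, else}.
FIRST(P): from P->do we get {do}. So FIRST(P) = {do}.
FIRST(A): from A->else do read we get {else}; from A->P we get {do}; from A->ε we get {ε}. So FIRST(A) = {ε, do, else}.
FOLLOW(S) includes $ since S is the start symbol.
FOLLOW(S): S appears on no right-hand side. Thus FOLLOW(S) = {$}.
For S -> ε: FIRST(ε) = {ε}, so it goes in M[S, t] for t ∈ {}; since ε ∈ FIRST, also for every t ∈ FOLLOW(S) = {$}.
For S -> else P: FIRST(else P) = {else}, so it goes in M[S, t] for t ∈ {else}.
For S -> do false A: FIRST(do false A) = {do}, so it goes in M[S, t] for t ∈ {do}.

S -> ε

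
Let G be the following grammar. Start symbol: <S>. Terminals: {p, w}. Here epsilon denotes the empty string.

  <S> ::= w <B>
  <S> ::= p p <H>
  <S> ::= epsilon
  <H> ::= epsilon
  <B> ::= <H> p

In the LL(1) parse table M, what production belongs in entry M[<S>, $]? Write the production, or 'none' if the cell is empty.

FIRST(<S>): from <S>::=w <B> we get {w}; from <S>::=p p <H> we get {p}; from <S>::=epsilon we get {epsilon}. So FIRST(<S>) = {epsilon, p, w}.
FIRST(<H>): from <H>::=epsilon we get {epsilon}. So FIRST(<H>) = {epsilon}.
FIRST(<B>): from <B>::=<H> p we get {p}. So FIRST(<B>) = {p}.
FOLLOW(<S>) includes $ since <S> is the start symbol.
FOLLOW(<S>): <S> appears on no right-hand side. Thus FOLLOW(<S>) = {$}.
For <S> ::= w <B>: FIRST(w <B>) = {w}, so it goes in M[<S>, t] for t ∈ {w}.
For <S> ::= p p <H>: FIRST(p p <H>) = {p}, so it goes in M[<S>, t] for t ∈ {p}.
For <S> ::= epsilon: FIRST(epsilon) = {epsilon}, so it goes in M[<S>, t] for t ∈ {}; since epsilon ∈ FIRST, also for every t ∈ FOLLOW(<S>) = {$}.

<S> ::= epsilon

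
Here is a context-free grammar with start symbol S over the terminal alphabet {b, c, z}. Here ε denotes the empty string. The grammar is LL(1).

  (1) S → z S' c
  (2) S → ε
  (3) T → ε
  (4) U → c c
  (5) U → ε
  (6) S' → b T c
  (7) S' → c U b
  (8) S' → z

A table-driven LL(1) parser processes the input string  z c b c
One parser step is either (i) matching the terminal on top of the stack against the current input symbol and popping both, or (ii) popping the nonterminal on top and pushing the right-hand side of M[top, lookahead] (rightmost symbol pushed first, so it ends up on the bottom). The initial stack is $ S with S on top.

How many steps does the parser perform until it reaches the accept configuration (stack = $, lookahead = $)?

     Stack      Input      Action
  1  $ S        z c b c $  expand S → z S' c
  2  $ c S' z   z c b c $  match z
  3  $ c S'     c b c $    expand S' → c U b
  4  $ c b U c  c b c $    match c
  5  $ c b U    b c $      expand U → ε
  6  $ c b      b c $      match b
  7  $ c        c $        match c
Accept reached after 7 steps.

7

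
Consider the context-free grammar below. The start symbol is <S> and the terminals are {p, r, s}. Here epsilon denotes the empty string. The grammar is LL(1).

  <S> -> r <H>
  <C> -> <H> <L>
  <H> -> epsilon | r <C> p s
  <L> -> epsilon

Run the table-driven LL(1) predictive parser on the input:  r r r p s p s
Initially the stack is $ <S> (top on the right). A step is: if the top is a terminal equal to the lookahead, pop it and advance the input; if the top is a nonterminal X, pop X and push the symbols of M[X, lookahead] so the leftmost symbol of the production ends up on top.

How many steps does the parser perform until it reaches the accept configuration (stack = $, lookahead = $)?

15

step 1: stack=$ <S>  input=r r r p s p s $  — expand <S> -> r <H>
step 2: stack=$ <H> r  input=r r r p s p s $  — match r
step 3: stack=$ <H>  input=r r p s p s $  — expand <H> -> r <C> p s
step 4: stack=$ s p <C> r  input=r r p s p s $  — match r
step 5: stack=$ s p <C>  input=r p s p s $  — expand <C> -> <H> <L>
step 6: stack=$ s p <L> <H>  input=r p s p s $  — expand <H> -> r <C> p s
step 7: stack=$ s p <L> s p <C> r  input=r p s p s $  — match r
step 8: stack=$ s p <L> s p <C>  input=p s p s $  — expand <C> -> <H> <L>
step 9: stack=$ s p <L> s p <L> <H>  input=p s p s $  — expand <H> -> epsilon
step 10: stack=$ s p <L> s p <L>  input=p s p s $  — expand <L> -> epsilon
step 11: stack=$ s p <L> s p  input=p s p s $  — match p
step 12: stack=$ s p <L> s  input=s p s $  — match s
step 13: stack=$ s p <L>  input=p s $  — expand <L> -> epsilon
step 14: stack=$ s p  input=p s $  — match p
step 15: stack=$ s  input=s $  — match s
Accept reached after 15 steps.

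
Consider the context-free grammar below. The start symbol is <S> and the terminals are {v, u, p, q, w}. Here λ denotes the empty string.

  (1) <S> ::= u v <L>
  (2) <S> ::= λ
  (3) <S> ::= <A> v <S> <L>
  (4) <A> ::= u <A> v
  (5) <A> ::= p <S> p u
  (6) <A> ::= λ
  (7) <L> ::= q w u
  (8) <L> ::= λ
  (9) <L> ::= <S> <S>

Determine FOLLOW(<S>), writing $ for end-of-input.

FIRST(<A>) = {λ, p, u}
FIRST(<S>) = {λ, p, u, v}  (via <A> v <S> <L>)
FIRST(<L>) = {λ, p, q, u, v}  (via <S> <S>)
FOLLOW(<S>) includes $ since <S> is the start symbol.
FOLLOW(<A>): in <S>::=<A> v <S> <L>, <A> is followed by v <S> <L> with FIRST {v}; in <A>::=u <A> v, <A> is followed by v with FIRST {v}. Thus FOLLOW(<A>) = {v}.
FOLLOW(<S>): in <S>::=<A> v <S> <L>, <S> is followed by <L> with FIRST {λ, p, q, u, v}; in <S>::=<A> v <S> <L>, the suffix after <S> is nullable (adds nothing new); in <A>::=p <S> p u, <S> is followed by p u with FIRST {p}; in <L>::=<S> <S> (occurrence 1), <S> is followed by <S> with FIRST {λ, p, u, v}; in <L>::=<S> <S> (occurrence 1), the suffix after <S> is nullable, so FOLLOW(<S>) ⊇ FOLLOW(<L>) = {$, p, q, u, v}; in <L>::=<S> <S> (occurrence 2), the suffix after <S> is empty, so FOLLOW(<S>) ⊇ FOLLOW(<L>) = {$, p, q, u, v}. Thus FOLLOW(<S>) = {$, p, q, u, v}.
FOLLOW(<L>): in <S>::=u v <L>, the suffix after <L> is empty, so FOLLOW(<L>) ⊇ FOLLOW(<S>) = {$, p, q, u, v}; in <S>::=<A> v <S> <L>, the suffix after <L> is empty, so FOLLOW(<L>) ⊇ FOLLOW(<S>) = {$, p, q, u, v}. Thus FOLLOW(<L>) = {$, p, q, u, v}.

{$, p, q, u, v}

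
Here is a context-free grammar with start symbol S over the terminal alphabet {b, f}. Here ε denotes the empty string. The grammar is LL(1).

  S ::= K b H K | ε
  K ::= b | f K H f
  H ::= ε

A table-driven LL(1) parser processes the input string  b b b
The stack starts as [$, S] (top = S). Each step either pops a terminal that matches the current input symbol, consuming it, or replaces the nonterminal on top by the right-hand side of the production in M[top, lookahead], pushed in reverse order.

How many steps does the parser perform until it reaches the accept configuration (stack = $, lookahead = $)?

     Stack      Input    Action
  1  $ S        b b b $  expand S ::= K b H K
  2  $ K H b K  b b b $  expand K ::= b
  3  $ K H b b  b b b $  match b
  4  $ K H b    b b $    match b
  5  $ K H      b $      expand H ::= ε
  6  $ K        b $      expand K ::= b
  7  $ b        b $      match b
Accept reached after 7 steps.

7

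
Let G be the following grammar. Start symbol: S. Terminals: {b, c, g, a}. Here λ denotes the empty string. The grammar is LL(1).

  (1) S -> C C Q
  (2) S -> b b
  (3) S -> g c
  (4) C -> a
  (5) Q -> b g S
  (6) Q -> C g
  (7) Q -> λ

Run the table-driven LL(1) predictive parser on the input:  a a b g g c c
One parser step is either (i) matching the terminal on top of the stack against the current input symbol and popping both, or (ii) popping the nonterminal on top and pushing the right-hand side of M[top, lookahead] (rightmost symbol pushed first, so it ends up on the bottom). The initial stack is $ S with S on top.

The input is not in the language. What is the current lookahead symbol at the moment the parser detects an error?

      Stack    Input            Action
   1  $ S      a a b g g c c $  expand S -> C C Q
   2  $ Q C C  a a b g g c c $  expand C -> a
   3  $ Q C a  a a b g g c c $  match a
   4  $ Q C    a b g g c c $    expand C -> a
   5  $ Q a    a b g g c c $    match a
   6  $ Q      b g g c c $      expand Q -> b g S
   7  $ S g b  b g g c c $      match b
   8  $ S g    g g c c $        match g
   9  $ S      g c c $          expand S -> g c
  10  $ c g    g c c $          match g
  11  $ c      c c $            match c
  12  $        c $              error: stack empty but input remains

c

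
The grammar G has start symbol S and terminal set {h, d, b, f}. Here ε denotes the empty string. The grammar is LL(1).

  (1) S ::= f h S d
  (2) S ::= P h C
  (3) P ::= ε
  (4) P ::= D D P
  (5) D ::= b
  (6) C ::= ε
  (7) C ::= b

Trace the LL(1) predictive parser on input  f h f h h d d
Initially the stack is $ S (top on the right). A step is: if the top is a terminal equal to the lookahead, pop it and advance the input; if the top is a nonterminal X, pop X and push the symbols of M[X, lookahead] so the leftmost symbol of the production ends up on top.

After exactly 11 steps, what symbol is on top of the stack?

d

step 1: stack=$ S  input=f h f h h d d $  — expand S ::= f h S d
step 2: stack=$ d S h f  input=f h f h h d d $  — match f
step 3: stack=$ d S h  input=h f h h d d $  — match h
step 4: stack=$ d S  input=f h h d d $  — expand S ::= f h S d
step 5: stack=$ d d S h f  input=f h h d d $  — match f
step 6: stack=$ d d S h  input=h h d d $  — match h
step 7: stack=$ d d S  input=h d d $  — expand S ::= P h C
step 8: stack=$ d d C h P  input=h d d $  — expand P ::= ε
step 9: stack=$ d d C h  input=h d d $  — match h
step 10: stack=$ d d C  input=d d $  — expand C ::= ε
step 11: stack=$ d d  input=d d $  — match d
Stack after step 11: $ d (top = d).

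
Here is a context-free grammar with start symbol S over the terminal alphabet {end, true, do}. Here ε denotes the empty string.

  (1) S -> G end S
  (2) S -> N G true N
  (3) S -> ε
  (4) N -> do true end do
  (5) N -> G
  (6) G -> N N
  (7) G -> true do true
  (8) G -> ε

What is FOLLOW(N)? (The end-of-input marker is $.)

FIRST(S): from S->G end S we get {do, end, true}; from S->N G true N we get {do, true}; from S->ε we get {ε}. So FIRST(S) = {ε, do, end, true}.
FIRST(N): from N->do true end do we get {do}; from N->G we get {ε, do, true}. So FIRST(N) = {ε, do, true}.
FIRST(G): from G->N N we get {ε, do, true}; from G->true do true we get {true}; from G->ε we get {ε}. So FIRST(G) = {ε, do, true}.
FOLLOW(S) includes $ since S is the start symbol.
FOLLOW(S): in S->G end S, the suffix after S is empty (adds nothing new). Thus FOLLOW(S) = {$}.
FOLLOW(N): in S->N G true N (occurrence 1), N is followed by G true N with FIRST {do, true}; in S->N G true N (occurrence 2), the suffix after N is empty, so FOLLOW(N) ⊇ FOLLOW(S) = {$}; in G->N N (occurrence 1), N is followed by N with FIRST {ε, do, true}; in G->N N (occurrence 1), the suffix after N is nullable, so FOLLOW(N) ⊇ FOLLOW(G) = {$, do, end, true}; in G->N N (occurrence 2), the suffix after N is empty, so FOLLOW(N) ⊇ FOLLOW(G) = {$, do, end, true}. Thus FOLLOW(N) = {$, do, end, true}.
FOLLOW(G): in S->G end S, G is followed by end S with FIRST {end}; in S->N G true N, G is followed by true N with FIRST {true}; in N->G, the suffix after G is empty, so FOLLOW(G) ⊇ FOLLOW(N) = {$, do, end, true}. Thus FOLLOW(G) = {$, do, end, true}.

{$, do, end, true}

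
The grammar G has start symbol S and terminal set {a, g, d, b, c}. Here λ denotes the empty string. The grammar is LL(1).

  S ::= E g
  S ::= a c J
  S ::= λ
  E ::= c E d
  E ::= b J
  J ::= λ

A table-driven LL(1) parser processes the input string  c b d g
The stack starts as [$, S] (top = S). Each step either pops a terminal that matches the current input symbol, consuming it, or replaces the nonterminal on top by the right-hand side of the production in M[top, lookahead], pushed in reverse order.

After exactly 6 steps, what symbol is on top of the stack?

d

     Stack      Input      Action
  1  $ S        c b d g $  expand S ::= E g
  2  $ g E      c b d g $  expand E ::= c E d
  3  $ g d E c  c b d g $  match c
  4  $ g d E    b d g $    expand E ::= b J
  5  $ g d J b  b d g $    match b
  6  $ g d J    d g $      expand J ::= λ
Stack after step 6: $ g d (top = d).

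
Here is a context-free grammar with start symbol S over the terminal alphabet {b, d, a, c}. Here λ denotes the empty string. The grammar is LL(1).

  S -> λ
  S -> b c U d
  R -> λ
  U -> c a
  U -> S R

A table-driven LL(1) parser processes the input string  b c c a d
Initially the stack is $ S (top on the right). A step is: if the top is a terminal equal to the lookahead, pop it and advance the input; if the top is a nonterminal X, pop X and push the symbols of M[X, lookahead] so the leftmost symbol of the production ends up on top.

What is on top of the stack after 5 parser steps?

     Stack      Input        Action
  1  $ S        b c c a d $  expand S -> b c U d
  2  $ d U c b  b c c a d $  match b
  3  $ d U c    c c a d $    match c
  4  $ d U      c a d $      expand U -> c a
  5  $ d a c    c a d $      match c
Stack after step 5: $ d a (top = a).

a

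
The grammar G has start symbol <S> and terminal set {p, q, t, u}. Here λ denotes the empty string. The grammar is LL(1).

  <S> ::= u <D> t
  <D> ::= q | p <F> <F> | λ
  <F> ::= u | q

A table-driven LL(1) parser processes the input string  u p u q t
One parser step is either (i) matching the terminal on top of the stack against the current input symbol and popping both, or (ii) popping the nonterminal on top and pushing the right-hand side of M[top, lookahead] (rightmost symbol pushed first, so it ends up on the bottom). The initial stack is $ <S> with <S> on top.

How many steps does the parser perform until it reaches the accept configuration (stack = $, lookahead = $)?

9

     Stack          Input        Action
  1  $ <S>          u p u q t $  expand <S> ::= u <D> t
  2  $ t <D> u      u p u q t $  match u
  3  $ t <D>        p u q t $    expand <D> ::= p <F> <F>
  4  $ t <F> <F> p  p u q t $    match p
  5  $ t <F> <F>    u q t $      expand <F> ::= u
  6  $ t <F> u      u q t $      match u
  7  $ t <F>        q t $        expand <F> ::= q
  8  $ t q          q t $        match q
  9  $ t            t $          match t
Accept reached after 9 steps.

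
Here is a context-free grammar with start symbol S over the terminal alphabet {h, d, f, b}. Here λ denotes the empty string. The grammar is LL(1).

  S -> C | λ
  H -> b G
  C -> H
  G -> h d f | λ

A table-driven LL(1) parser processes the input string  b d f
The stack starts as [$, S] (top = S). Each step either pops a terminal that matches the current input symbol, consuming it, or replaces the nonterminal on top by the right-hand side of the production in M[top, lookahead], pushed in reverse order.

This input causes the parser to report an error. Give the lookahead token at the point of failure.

d

     Stack  Input    Action
  1  $ S    b d f $  expand S -> C
  2  $ C    b d f $  expand C -> H
  3  $ H    b d f $  expand H -> b G
  4  $ G b  b d f $  match b
  5  $ G    d f $    error: M[G, d] is empty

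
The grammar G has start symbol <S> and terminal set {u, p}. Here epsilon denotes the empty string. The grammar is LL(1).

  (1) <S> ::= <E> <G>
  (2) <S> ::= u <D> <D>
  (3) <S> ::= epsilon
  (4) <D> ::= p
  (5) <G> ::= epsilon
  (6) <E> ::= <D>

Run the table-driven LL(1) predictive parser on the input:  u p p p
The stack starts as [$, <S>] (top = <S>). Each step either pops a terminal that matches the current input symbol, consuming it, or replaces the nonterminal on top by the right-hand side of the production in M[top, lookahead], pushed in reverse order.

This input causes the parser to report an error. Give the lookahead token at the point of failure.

p

step 1: stack=$ <S>  input=u p p p $  — expand <S> ::= u <D> <D>
step 2: stack=$ <D> <D> u  input=u p p p $  — match u
step 3: stack=$ <D> <D>  input=p p p $  — expand <D> ::= p
step 4: stack=$ <D> p  input=p p p $  — match p
step 5: stack=$ <D>  input=p p $  — expand <D> ::= p
step 6: stack=$ p  input=p p $  — match p
step 7: stack=$  input=p $  — error: stack empty but input remains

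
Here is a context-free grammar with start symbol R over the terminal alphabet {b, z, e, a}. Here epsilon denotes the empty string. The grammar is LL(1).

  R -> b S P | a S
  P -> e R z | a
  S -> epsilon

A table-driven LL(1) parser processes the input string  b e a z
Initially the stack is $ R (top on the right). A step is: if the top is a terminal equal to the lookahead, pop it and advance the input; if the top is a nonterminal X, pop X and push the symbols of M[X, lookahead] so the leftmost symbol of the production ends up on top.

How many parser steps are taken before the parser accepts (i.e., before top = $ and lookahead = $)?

step 1: stack=$ R  input=b e a z $  — expand R -> b S P
step 2: stack=$ P S b  input=b e a z $  — match b
step 3: stack=$ P S  input=e a z $  — expand S -> epsilon
step 4: stack=$ P  input=e a z $  — expand P -> e R z
step 5: stack=$ z R e  input=e a z $  — match e
step 6: stack=$ z R  input=a z $  — expand R -> a S
step 7: stack=$ z S a  input=a z $  — match a
step 8: stack=$ z S  input=z $  — expand S -> epsilon
step 9: stack=$ z  input=z $  — match z
Accept reached after 9 steps.

9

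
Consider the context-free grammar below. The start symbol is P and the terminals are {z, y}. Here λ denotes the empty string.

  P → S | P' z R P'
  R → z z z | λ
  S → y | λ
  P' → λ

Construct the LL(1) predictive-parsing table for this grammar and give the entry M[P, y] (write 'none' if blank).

FIRST(R): from R→z z z we get {z}; from R→λ we get {λ}. So FIRST(R) = {λ, z}.
FIRST(S): from S→y we get {y}; from S→λ we get {λ}. So FIRST(S) = {λ, y}.
FIRST(P'): from P'→λ we get {λ}. So FIRST(P') = {λ}.
FIRST(P): from P→S we get {λ, y}; from P→P' z R P' we get {z}. So FIRST(P) = {λ, y, z}.
FOLLOW(P) includes $ since P is the start symbol.
FOLLOW(P): P appears on no right-hand side. Thus FOLLOW(P) = {$}.
For P → S: FIRST(S) = {λ, y}, so it goes in M[P, t] for t ∈ {y}; since λ ∈ FIRST, also for every t ∈ FOLLOW(P) = {$}.
For P → P' z R P': FIRST(P' z R P') = {z}, so it goes in M[P, t] for t ∈ {z}.

P → S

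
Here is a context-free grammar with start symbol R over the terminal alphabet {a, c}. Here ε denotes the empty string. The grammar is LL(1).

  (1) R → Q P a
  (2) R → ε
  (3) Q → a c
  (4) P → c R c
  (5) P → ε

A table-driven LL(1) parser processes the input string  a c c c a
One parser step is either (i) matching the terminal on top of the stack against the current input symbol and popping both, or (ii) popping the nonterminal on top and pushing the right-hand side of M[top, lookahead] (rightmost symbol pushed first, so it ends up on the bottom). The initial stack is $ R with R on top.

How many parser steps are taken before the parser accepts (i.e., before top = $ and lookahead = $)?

9

step 1: stack=$ R  input=a c c c a $  — expand R → Q P a
step 2: stack=$ a P Q  input=a c c c a $  — expand Q → a c
step 3: stack=$ a P c a  input=a c c c a $  — match a
step 4: stack=$ a P c  input=c c c a $  — match c
step 5: stack=$ a P  input=c c a $  — expand P → c R c
step 6: stack=$ a c R c  input=c c a $  — match c
step 7: stack=$ a c R  input=c a $  — expand R → ε
step 8: stack=$ a c  input=c a $  — match c
step 9: stack=$ a  input=a $  — match a
Accept reached after 9 steps.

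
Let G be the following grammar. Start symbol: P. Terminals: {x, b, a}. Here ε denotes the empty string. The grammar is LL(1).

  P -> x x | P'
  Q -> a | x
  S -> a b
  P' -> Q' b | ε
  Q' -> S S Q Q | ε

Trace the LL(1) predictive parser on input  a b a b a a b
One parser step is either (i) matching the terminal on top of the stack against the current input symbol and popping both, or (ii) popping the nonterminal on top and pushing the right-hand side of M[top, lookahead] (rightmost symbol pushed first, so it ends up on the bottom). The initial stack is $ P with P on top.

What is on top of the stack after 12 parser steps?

      Stack          Input            Action
   1  $ P            a b a b a a b $  expand P -> P'
   2  $ P'           a b a b a a b $  expand P' -> Q' b
   3  $ b Q'         a b a b a a b $  expand Q' -> S S Q Q
   4  $ b Q Q S S    a b a b a a b $  expand S -> a b
   5  $ b Q Q S b a  a b a b a a b $  match a
   6  $ b Q Q S b    b a b a a b $    match b
   7  $ b Q Q S      a b a a b $      expand S -> a b
   8  $ b Q Q b a    a b a a b $      match a
   9  $ b Q Q b      b a a b $        match b
  10  $ b Q Q        a a b $          expand Q -> a
  11  $ b Q a        a a b $          match a
  12  $ b Q          a b $            expand Q -> a
Stack after step 12: $ b a (top = a).

a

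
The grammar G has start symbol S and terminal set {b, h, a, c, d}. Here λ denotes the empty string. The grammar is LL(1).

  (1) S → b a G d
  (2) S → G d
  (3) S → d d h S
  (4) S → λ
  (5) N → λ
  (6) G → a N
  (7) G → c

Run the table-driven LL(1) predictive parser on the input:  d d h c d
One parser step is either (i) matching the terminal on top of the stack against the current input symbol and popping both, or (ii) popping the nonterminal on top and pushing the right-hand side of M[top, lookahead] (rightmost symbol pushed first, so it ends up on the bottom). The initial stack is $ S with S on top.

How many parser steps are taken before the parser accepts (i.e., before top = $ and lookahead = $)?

8

     Stack      Input        Action
  1  $ S        d d h c d $  expand S → d d h S
  2  $ S h d d  d d h c d $  match d
  3  $ S h d    d h c d $    match d
  4  $ S h      h c d $      match h
  5  $ S        c d $        expand S → G d
  6  $ d G      c d $        expand G → c
  7  $ d c      c d $        match c
  8  $ d        d $          match d
Accept reached after 8 steps.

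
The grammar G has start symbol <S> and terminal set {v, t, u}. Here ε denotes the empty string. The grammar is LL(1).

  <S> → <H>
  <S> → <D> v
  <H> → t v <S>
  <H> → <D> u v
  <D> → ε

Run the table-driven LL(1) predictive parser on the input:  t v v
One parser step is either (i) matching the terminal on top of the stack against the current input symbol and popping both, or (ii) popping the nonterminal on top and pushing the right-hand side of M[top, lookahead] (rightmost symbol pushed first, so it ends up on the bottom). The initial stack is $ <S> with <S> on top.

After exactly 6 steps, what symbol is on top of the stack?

step 1: stack=$ <S>  input=t v v $  — expand <S> → <H>
step 2: stack=$ <H>  input=t v v $  — expand <H> → t v <S>
step 3: stack=$ <S> v t  input=t v v $  — match t
step 4: stack=$ <S> v  input=v v $  — match v
step 5: stack=$ <S>  input=v $  — expand <S> → <D> v
step 6: stack=$ v <D>  input=v $  — expand <D> → ε
Stack after step 6: $ v (top = v).

v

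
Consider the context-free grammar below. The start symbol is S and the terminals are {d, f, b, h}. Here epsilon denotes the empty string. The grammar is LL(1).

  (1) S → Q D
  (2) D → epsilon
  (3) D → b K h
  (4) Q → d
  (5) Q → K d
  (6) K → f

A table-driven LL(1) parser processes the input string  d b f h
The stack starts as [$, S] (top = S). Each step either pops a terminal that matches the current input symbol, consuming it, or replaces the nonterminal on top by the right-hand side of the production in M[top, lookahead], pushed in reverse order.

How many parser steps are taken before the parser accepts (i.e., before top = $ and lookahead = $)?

     Stack    Input      Action
  1  $ S      d b f h $  expand S → Q D
  2  $ D Q    d b f h $  expand Q → d
  3  $ D d    d b f h $  match d
  4  $ D      b f h $    expand D → b K h
  5  $ h K b  b f h $    match b
  6  $ h K    f h $      expand K → f
  7  $ h f    f h $      match f
  8  $ h      h $        match h
Accept reached after 8 steps.

8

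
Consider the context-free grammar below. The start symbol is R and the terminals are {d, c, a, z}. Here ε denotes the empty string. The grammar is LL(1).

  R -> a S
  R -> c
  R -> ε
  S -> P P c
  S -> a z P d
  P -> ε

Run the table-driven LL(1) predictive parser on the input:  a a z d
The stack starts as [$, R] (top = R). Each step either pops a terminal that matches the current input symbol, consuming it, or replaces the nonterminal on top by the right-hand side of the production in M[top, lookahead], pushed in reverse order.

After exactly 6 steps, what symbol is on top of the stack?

     Stack      Input      Action
  1  $ R        a a z d $  expand R -> a S
  2  $ S a      a a z d $  match a
  3  $ S        a z d $    expand S -> a z P d
  4  $ d P z a  a z d $    match a
  5  $ d P z    z d $      match z
  6  $ d P      d $        expand P -> ε
Stack after step 6: $ d (top = d).

d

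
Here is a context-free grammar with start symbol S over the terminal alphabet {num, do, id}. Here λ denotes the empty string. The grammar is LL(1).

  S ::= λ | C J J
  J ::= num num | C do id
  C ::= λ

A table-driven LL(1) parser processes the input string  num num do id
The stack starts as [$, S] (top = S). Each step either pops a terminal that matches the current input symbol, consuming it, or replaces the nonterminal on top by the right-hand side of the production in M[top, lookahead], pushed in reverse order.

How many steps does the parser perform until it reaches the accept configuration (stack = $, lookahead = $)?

step 1: stack=$ S  input=num num do id $  — expand S ::= C J J
step 2: stack=$ J J C  input=num num do id $  — expand C ::= λ
step 3: stack=$ J J  input=num num do id $  — expand J ::= num num
step 4: stack=$ J num num  input=num num do id $  — match num
step 5: stack=$ J num  input=num do id $  — match num
step 6: stack=$ J  input=do id $  — expand J ::= C do id
step 7: stack=$ id do C  input=do id $  — expand C ::= λ
step 8: stack=$ id do  input=do id $  — match do
step 9: stack=$ id  input=id $  — match id
Accept reached after 9 steps.

9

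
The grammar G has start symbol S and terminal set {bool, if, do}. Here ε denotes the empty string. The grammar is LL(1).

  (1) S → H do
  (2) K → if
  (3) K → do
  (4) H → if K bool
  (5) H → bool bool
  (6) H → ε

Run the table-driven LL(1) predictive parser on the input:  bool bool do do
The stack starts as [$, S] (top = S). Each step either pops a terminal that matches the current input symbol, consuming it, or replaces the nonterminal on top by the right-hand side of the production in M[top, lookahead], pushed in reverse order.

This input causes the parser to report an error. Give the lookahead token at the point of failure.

     Stack           Input              Action
  1  $ S             bool bool do do $  expand S → H do
  2  $ do H          bool bool do do $  expand H → bool bool
  3  $ do bool bool  bool bool do do $  match bool
  4  $ do bool       bool do do $       match bool
  5  $ do            do do $            match do
  6  $               do $               error: stack empty but input remains

do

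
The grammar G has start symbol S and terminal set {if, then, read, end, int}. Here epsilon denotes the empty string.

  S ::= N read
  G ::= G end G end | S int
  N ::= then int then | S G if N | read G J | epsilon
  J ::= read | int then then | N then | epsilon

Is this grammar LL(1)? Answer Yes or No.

No

FIRST(S) = {read, then}
FIRST(G) = {read, then}
FIRST(N) = {epsilon, read, then}
FIRST(J) = {epsilon, int, read, then}
FOLLOW(S) = {$, int, read, then}
FOLLOW(G) = {end, if, int, read, then}
FOLLOW(N) = {read, then}
FOLLOW(J) = {read, then}
Cell M[G, read] receives both G ::= G end G end and G ::= S int — the grammar is not LL(1).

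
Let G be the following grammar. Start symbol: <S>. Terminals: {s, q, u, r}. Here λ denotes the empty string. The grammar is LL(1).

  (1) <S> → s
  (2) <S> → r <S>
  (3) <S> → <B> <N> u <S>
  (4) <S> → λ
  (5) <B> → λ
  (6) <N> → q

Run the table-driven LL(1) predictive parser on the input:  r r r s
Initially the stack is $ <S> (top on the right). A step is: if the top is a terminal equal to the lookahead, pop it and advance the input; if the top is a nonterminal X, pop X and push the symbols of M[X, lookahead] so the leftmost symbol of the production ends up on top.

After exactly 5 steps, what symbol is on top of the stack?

r

step 1: stack=$ <S>  input=r r r s $  — expand <S> → r <S>
step 2: stack=$ <S> r  input=r r r s $  — match r
step 3: stack=$ <S>  input=r r s $  — expand <S> → r <S>
step 4: stack=$ <S> r  input=r r s $  — match r
step 5: stack=$ <S>  input=r s $  — expand <S> → r <S>
Stack after step 5: $ <S> r (top = r).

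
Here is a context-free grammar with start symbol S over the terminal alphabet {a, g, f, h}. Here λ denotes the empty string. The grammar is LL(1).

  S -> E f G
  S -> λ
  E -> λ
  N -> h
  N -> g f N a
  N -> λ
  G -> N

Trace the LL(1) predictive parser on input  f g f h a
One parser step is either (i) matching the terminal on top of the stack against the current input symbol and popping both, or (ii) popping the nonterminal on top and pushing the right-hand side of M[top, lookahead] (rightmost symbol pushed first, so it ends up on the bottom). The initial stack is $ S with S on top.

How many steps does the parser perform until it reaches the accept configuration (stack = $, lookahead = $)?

10

step 1: stack=$ S  input=f g f h a $  — expand S -> E f G
step 2: stack=$ G f E  input=f g f h a $  — expand E -> λ
step 3: stack=$ G f  input=f g f h a $  — match f
step 4: stack=$ G  input=g f h a $  — expand G -> N
step 5: stack=$ N  input=g f h a $  — expand N -> g f N a
step 6: stack=$ a N f g  input=g f h a $  — match g
step 7: stack=$ a N f  input=f h a $  — match f
step 8: stack=$ a N  input=h a $  — expand N -> h
step 9: stack=$ a h  input=h a $  — match h
step 10: stack=$ a  input=a $  — match a
Accept reached after 10 steps.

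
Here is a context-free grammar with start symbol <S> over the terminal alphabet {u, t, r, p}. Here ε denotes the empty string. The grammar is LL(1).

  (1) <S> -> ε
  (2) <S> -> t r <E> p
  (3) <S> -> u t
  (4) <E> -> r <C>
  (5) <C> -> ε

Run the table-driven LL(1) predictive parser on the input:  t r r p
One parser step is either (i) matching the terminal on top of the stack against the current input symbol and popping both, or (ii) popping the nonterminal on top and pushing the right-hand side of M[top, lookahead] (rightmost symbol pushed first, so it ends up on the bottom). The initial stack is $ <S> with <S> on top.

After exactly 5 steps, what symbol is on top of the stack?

     Stack        Input      Action
  1  $ <S>        t r r p $  expand <S> -> t r <E> p
  2  $ p <E> r t  t r r p $  match t
  3  $ p <E> r    r r p $    match r
  4  $ p <E>      r p $      expand <E> -> r <C>
  5  $ p <C> r    r p $      match r
Stack after step 5: $ p <C> (top = <C>).

<C>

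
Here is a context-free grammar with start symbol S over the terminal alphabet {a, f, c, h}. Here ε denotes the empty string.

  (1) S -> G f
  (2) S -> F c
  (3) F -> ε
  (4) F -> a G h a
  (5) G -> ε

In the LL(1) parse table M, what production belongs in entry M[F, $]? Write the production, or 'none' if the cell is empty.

none

FIRST(F): from F->ε we get {ε}; from F->a G h a we get {a}. So FIRST(F) = {ε, a}.
FIRST(G): from G->ε we get {ε}. So FIRST(G) = {ε}.
FIRST(S): from S->G f we get {f}; from S->F c we get {a, c}. So FIRST(S) = {a, c, f}.
FOLLOW(S) includes $ since S is the start symbol.
FOLLOW(F): in S->F c, F is followed by c with FIRST {c}. Thus FOLLOW(F) = {c}.
For F -> ε: FIRST(ε) = {ε}, so it goes in M[F, t] for t ∈ {}; since ε ∈ FIRST, also for every t ∈ FOLLOW(F) = {c}.
For F -> a G h a: FIRST(a G h a) = {a}, so it goes in M[F, t] for t ∈ {a}.
None of these place a production in M[F, $].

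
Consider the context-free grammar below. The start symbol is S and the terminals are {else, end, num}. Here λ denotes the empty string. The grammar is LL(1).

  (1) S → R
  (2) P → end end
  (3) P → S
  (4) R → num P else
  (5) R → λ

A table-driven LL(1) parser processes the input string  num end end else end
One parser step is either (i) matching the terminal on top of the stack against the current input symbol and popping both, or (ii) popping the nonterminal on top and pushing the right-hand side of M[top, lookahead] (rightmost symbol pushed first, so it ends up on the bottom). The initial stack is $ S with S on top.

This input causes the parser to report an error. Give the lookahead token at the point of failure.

end

step 1: stack=$ S  input=num end end else end $  — expand S → R
step 2: stack=$ R  input=num end end else end $  — expand R → num P else
step 3: stack=$ else P num  input=num end end else end $  — match num
step 4: stack=$ else P  input=end end else end $  — expand P → end end
step 5: stack=$ else end end  input=end end else end $  — match end
step 6: stack=$ else end  input=end else end $  — match end
step 7: stack=$ else  input=else end $  — match else
step 8: stack=$  input=end $  — error: stack empty but input remains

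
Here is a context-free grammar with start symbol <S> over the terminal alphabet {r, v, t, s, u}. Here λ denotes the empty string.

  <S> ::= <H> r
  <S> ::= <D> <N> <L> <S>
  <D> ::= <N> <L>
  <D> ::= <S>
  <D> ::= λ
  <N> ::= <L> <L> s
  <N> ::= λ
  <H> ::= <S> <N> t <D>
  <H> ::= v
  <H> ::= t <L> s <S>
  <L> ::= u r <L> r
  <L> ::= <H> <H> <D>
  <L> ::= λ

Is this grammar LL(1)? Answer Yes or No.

No

FIRST(<S>) = {s, t, u, v}
FIRST(<D>) = {λ, s, t, u, v}
FIRST(<N>) = {λ, s, t, u, v}
FIRST(<H>) = {s, t, u, v}
FIRST(<L>) = {λ, s, t, u, v}
FOLLOW(<S>) = {$, r, s, t, u, v}
FOLLOW(<D>) = {r, s, t, u, v}
FOLLOW(<N>) = {r, s, t, u, v}
FOLLOW(<H>) = {r, s, t, u, v}
FOLLOW(<L>) = {r, s, t, u, v}
Cell M[<D>, r] receives both <D> ::= <N> <L> and <D> ::= λ — the grammar is not LL(1).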